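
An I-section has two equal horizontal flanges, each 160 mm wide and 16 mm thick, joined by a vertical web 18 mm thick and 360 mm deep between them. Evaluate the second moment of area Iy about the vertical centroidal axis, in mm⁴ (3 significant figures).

Treat the section as a set of non-overlapping primitives; coordinates are from the bounding-box lower-left.
Bottom flange: 160 × 16, A = 2 560 mm², x = 80 mm, Ī = 5 461 333 mm⁴.
Web: 18 × 360, A = 6 480 mm², x = 80 mm, Ī = 174 960 mm⁴.
Top flange: 160 × 16, A = 2 560 mm², x = 80 mm, Ī = 5 461 333 mm⁴.
By symmetry the centroid is at mid-width, x̄ = 80 mm.
All pieces are centred on the vertical centroidal axis, so I = ΣĪ = 11 097 627 mm⁴.

Iy ≈ 1.11 × 10⁷ mm⁴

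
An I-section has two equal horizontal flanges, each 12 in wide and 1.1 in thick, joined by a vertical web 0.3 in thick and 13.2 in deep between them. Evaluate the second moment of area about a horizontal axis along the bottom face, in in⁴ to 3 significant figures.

I_base ≈ 3210 in⁴

Decompose the section into non-overlapping parts with the origin at the bottom-left of its bounding rectangle.
Bottom flange: 12 × 1.1, A = 13.2 in², y = 0.55 in, Ī = 1.331 in⁴.
Web: 0.3 × 13.2, A = 3.96 in², y = 7.7 in, Ī = 57.499 in⁴.
Top flange: 12 × 1.1, A = 13.2 in², y = 14.85 in, Ī = 1.331 in⁴.
Transfer each piece to a horizontal axis along the bottom face using Ī + A·d² with d = y − 0:
  bottom flange: d = 0.55 in → contributes +5.324 in⁴
  web: d = 7.7 in → contributes +292.29 in⁴
  top flange: d = 14.85 in → contributes +2912.2 in⁴
Total I = 3209.8 in⁴.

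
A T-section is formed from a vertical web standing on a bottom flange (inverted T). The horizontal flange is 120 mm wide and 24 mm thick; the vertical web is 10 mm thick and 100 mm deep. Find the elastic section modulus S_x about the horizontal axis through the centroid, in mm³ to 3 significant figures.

Treat the section as a set of non-overlapping primitives; coordinates are from the bounding-box lower-left.
Flange: 120 × 24, A = 2 880 mm², y = 12 mm, Ī = 138 240 mm⁴.
Web: 10 × 100, A = 1 000 mm², y = 74 mm, Ī = 833 333 mm⁴.
Centroid: ȳ = ΣA·y / ΣA = 27.979 mm.
Transfer each piece to the horizontal axis through the centroid using Ī + A·d² with d = y − 27.979:
  flange: d = -15.979 mm → contributes +873 621 mm⁴
  web: d = 46.021 mm → contributes +2 951 231 mm⁴
Total I = 3 824 852 mm⁴.
Extreme fibre distance c = 96.021 mm; S = I/c = 39 834 mm³.

S_x ≈ 3.98 × 10⁴ mm³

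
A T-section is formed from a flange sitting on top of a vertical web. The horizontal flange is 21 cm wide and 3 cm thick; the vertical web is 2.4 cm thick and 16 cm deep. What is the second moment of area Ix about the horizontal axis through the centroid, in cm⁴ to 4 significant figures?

Break the section into simple shapes (no overlaps), measuring from the bottom-left corner of the bounding box.
Flange: 21 × 3, A = 63 cm², y = 17.5 cm, Ī = 47.25 cm⁴.
Web: 2.4 × 16, A = 38.4 cm², y = 8 cm, Ī = 819.2 cm⁴.
Centroid: ȳ = ΣA·y / ΣA = 13.9024 cm.
Transfer each piece to the horizontal axis through the centroid using Ī + A·d² with d = y − 13.9024:
  flange: d = 3.59763 cm → contributes +862.657 cm⁴
  web: d = -5.90237 cm → contributes +2156.98 cm⁴
Total I = 3019.63 cm⁴.

Ix ≈ 3020 cm⁴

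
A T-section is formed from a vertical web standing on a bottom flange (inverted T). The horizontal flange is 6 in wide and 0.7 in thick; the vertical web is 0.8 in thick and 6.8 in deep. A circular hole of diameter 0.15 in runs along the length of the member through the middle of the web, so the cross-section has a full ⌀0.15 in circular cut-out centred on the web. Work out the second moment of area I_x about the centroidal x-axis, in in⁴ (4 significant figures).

Break the section into simple shapes (no overlaps), measuring from the bottom-left corner of the bounding box.
Flange: 6 × 0.7, A = 4.2 in², y = 0.35 in, Ī = 0.1715 in⁴.
Web: 0.8 × 6.8, A = 5.44 in², y = 4.1 in, Ī = 20.9621 in⁴.
Hole (subtracted): ⌀0.15, A = 0.0176715 in², y = 4.1 in, Ī = 0.0000248505 in⁴.
Centroid: ȳ = ΣA·y / ΣA = 2.46318 in.
Transfer each piece to the centroidal x-axis using Ī + A·d² with d = y − 2.46318:
  flange: d = -2.11318 in → contributes +18.9268 in⁴
  web: d = 1.63682 in → contributes +35.5368 in⁴
  hole: d = 1.63682 in → contributes −0.0473697 in⁴
Total I = 54.4162 in⁴.

I_x ≈ 54.42 in⁴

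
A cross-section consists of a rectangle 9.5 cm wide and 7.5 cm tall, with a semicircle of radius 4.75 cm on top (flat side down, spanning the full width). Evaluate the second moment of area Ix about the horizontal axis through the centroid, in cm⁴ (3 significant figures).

Ix ≈ 1180 cm⁴

Break the section into simple shapes (no overlaps), measuring from the bottom-left corner of the bounding box.
Rectangular body: 9.5 × 7.5, A = 71.25 cm², y = 3.75 cm, Ī = 333.98 cm⁴.
Semicircular cap: semicircle r = 4.75, A = 35.441 cm², y = 9.516 cm, Ī = 55.874 cm⁴.
Centroid: ȳ = ΣA·y / ΣA = 5.6654 cm.
Transfer each piece to the horizontal axis through the centroid using Ī + A·d² with d = y − 5.6654:
  rectangular body: d = -1.9154 cm → contributes +595.37 cm⁴
  semicircular cap: d = 3.8506 cm → contributes +581.36 cm⁴
Total I = 1176.7 cm⁴.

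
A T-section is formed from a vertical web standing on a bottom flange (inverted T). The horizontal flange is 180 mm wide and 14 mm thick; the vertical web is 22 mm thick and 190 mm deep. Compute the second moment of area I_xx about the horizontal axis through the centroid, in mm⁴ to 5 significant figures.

Break the section into simple shapes (no overlaps), measuring from the bottom-left corner of the bounding box.
Flange: 180 × 14, A = 2 520 mm², y = 7 mm, Ī = 41 160 mm⁴.
Web: 22 × 190, A = 4 180 mm², y = 109 mm, Ī = 12 574 833 mm⁴.
Centroid: ȳ = ΣA·y / ΣA = 70.63582 mm.
Transfer each piece to the horizontal axis through the centroid using Ī + A·d² with d = y − 70.63582:
  flange: d = -63.63582 mm → contributes +10 245 945 mm⁴
  web: d = 38.36418 mm → contributes +18 727 000 mm⁴
Total I = 28 972 945 mm⁴.

I_xx ≈ 2.8973 × 10⁷ mm⁴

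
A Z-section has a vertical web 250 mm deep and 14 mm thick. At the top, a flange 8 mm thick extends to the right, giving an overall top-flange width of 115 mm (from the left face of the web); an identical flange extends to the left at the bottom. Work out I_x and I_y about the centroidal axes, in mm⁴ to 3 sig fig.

I_x ≈ 4.19 × 10⁷ mm⁴, I_y ≈ 6.77 × 10⁶ mm⁴

Break the section into simple shapes (no overlaps), measuring from the bottom-left corner of the bounding box.
Web: 14 × 250, A = 3 500 mm², y = 125 mm, Ī = 18 229 167 mm⁴.
Top flange (beyond web): 101 × 8, A = 808 mm², y = 246 mm, Ī = 4309.3 mm⁴.
Bottom flange (beyond web): 101 × 8, A = 808 mm², y = 4 mm, Ī = 4309.3 mm⁴.
Centroid: ȳ = ΣA·y / ΣA = 125 mm.
Transfer each piece to the centroidal x-axis using Ī + A·d² with d = y − 125:
  web: d = 0 mm → contributes +18 229 167 mm⁴
  top flange (beyond web): d = 121 mm → contributes +11 834 237 mm⁴
  bottom flange (beyond web): d = -121 mm → contributes +11 834 237 mm⁴
Total I = 41 897 641 mm⁴.
For the y-axis: x̄ = 108 mm.
Repeating about the centroidal y-axis gives I_y = 6 773 801 mm⁴.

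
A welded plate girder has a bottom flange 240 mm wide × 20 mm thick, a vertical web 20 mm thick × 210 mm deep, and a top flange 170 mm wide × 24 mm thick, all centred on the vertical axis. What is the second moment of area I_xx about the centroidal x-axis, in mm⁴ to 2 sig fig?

Break the section into simple shapes (no overlaps), measuring from the bottom-left corner of the bounding box.
Bottom plate: 240 × 20, A = 4 800 mm², y = 10 mm, Ī = 160 000 mm⁴.
Web plate: 20 × 210, A = 4 200 mm², y = 125 mm, Ī = 15 435 000 mm⁴.
Top plate: 170 × 24, A = 4 080 mm², y = 242 mm, Ī = 195 840 mm⁴.
Centroid: ȳ = ΣA·y / ΣA = 119.3 mm.
Transfer each piece to the centroidal x-axis using Ī + A·d² with d = y − 119.3:
  bottom plate: d = -109.3 mm → contributes +57 496 414 mm⁴
  web plate: d = 5.706 mm → contributes +15 571 766 mm⁴
  top plate: d = 122.7 mm → contributes +61 627 853 mm⁴
Total I = 134 696 033 mm⁴.

I_xx ≈ 1.3 × 10⁸ mm⁴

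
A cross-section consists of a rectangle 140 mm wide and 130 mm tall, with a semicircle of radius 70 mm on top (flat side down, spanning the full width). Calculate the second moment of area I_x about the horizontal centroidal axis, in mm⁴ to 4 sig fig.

Treat the section as a set of non-overlapping primitives; coordinates are from the bounding-box lower-left.
Rectangular body: 140 × 130, A = 18 200 mm², y = 65 mm, Ī = 25 631 667 mm⁴.
Semicircular cap: semicircle r = 70, A = 7696.9 mm², y = 159.709 mm, Ī = 2 635 265 mm⁴.
Centroid: ȳ = ΣA·y / ΣA = 93.1487 mm.
Transfer each piece to the horizontal centroidal axis using Ī + A·d² with d = y − 93.1487:
  rectangular body: d = -28.1487 mm → contributes +40 052 470 mm⁴
  semicircular cap: d = 66.5602 mm → contributes +36 734 520 mm⁴
Total I = 76 786 991 mm⁴.

I_x ≈ 7.679 × 10⁷ mm⁴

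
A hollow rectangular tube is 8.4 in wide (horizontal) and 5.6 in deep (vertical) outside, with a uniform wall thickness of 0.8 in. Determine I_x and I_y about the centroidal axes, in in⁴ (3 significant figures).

Break the section into simple shapes (no overlaps), measuring from the bottom-left corner of the bounding box.
Outer rectangle: 8.4 × 5.6, A = 47.04 in², y = 2.8 in, Ī = 122.93 in⁴.
Inner void (subtracted): 6.8 × 4, A = 27.2 in², y = 2.8 in, Ī = 36.267 in⁴.
By symmetry the centroid is at mid-height, ȳ = 2.8 in.
All pieces are centred on the centroidal x-axis, so I = ΣĪ (holes subtracted) = 86.665 in⁴.
Repeating about the centroidal y-axis gives I_y = 171.78 in⁴.

I_x ≈ 86.7 in⁴, I_y ≈ 172 in⁴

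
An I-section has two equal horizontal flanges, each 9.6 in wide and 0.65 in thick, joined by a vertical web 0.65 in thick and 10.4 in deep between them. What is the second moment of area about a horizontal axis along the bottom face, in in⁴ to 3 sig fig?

Split into non-overlapping primitives; take the origin at the lower-left of the bounding box.
Bottom flange: 9.6 × 0.65, A = 6.24 in², y = 0.325 in, Ī = 0.2197 in⁴.
Web: 0.65 × 10.4, A = 6.76 in², y = 5.85 in, Ī = 60.93 in⁴.
Top flange: 9.6 × 0.65, A = 6.24 in², y = 11.375 in, Ī = 0.2197 in⁴.
Transfer each piece to the bottom edge using Ī + A·d² with d = y − 0:
  bottom flange: d = 0.325 in → contributes +0.8788 in⁴
  web: d = 5.85 in → contributes +292.27 in⁴
  top flange: d = 11.375 in → contributes +807.62 in⁴
Total I = 1100.8 in⁴.

I_base ≈ 1100 in⁴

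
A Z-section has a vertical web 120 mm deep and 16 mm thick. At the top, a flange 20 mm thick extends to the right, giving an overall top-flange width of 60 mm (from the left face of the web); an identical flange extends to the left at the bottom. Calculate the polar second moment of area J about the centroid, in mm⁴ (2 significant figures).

J ≈ 8.7 × 10⁶ mm⁴

Break the section into simple shapes (no overlaps), measuring from the bottom-left corner of the bounding box.
Web: 16 × 120, A = 1 920 mm², y = 60 mm, Ī = 2 304 000 mm⁴.
Top flange (beyond web): 44 × 20, A = 880 mm², y = 110 mm, Ī = 29 333 mm⁴.
Bottom flange (beyond web): 44 × 20, A = 880 mm², y = 10 mm, Ī = 29 333 mm⁴.
Centroid: ȳ = ΣA·y / ΣA = 60 mm.
Transfer each piece to the centroidal x-axis using Ī + A·d² with d = y − 60:
  web: d = 0 mm → contributes +2 304 000 mm⁴
  top flange (beyond web): d = 50 mm → contributes +2 229 333 mm⁴
  bottom flange (beyond web): d = -50 mm → contributes +2 229 333 mm⁴
Total I = 6 762 667 mm⁴.
For the y-axis: x̄ = 52 mm.
Repeating about the centroidal y-axis gives I_y = 1 908 907 mm⁴.
Polar second moment: J = I_x + I_y = 8 671 573 mm⁴.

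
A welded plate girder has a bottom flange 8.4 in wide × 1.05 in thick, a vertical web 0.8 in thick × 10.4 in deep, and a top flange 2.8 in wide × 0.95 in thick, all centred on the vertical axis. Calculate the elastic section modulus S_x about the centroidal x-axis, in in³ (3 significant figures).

Split into non-overlapping primitives; take the origin at the lower-left of the bounding box.
Bottom plate: 8.4 × 1.05, A = 8.82 in², y = 0.525 in, Ī = 0.81034 in⁴.
Web plate: 0.8 × 10.4, A = 8.32 in², y = 6.25 in, Ī = 74.991 in⁴.
Top plate: 2.8 × 0.95, A = 2.66 in², y = 11.925 in, Ī = 0.20005 in⁴.
Centroid: ȳ = ΣA·y / ΣA = 4.4622 in.
Transfer each piece to the centroidal x-axis using Ī + A·d² with d = y − 4.4622:
  bottom plate: d = -3.9372 in → contributes +137.53 in⁴
  web plate: d = 1.7878 in → contributes +101.58 in⁴
  top plate: d = 7.4628 in → contributes +148.35 in⁴
Total I = 387.46 in⁴.
Extreme fibre distance c = 7.9378 in; S = I/c = 48.812 in³.

S_x ≈ 48.8 in³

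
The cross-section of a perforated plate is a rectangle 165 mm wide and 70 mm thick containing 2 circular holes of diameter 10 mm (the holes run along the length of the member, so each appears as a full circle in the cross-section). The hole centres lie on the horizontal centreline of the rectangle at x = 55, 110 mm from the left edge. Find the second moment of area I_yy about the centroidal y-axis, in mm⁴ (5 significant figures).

Break the section into simple shapes (no overlaps), measuring from the bottom-left corner of the bounding box.
Plate: 165 × 70, A = 11 550 mm², x = 82.5 mm, Ī = 26 204 063 mm⁴.
Hole 1 (subtracted): ⌀10, A = 78.53982 mm², x = 55 mm, Ī = 490.8739 mm⁴.
Hole 2 (subtracted): ⌀10, A = 78.53982 mm², x = 110 mm, Ī = 490.8739 mm⁴.
By symmetry the centroid is at mid-width, x̄ = 82.5 mm.
Transfer each piece to the centroidal y-axis using Ī + A·d² with d = x − 82.5:
  plate: d = 0 mm → contributes +26 204 063 mm⁴
  hole 1: d = -27.5 mm → contributes −59886.61 mm⁴
  hole 2: d = 27.5 mm → contributes −59886.61 mm⁴
Total I = 26 084 289 mm⁴.

I_yy ≈ 2.6084 × 10⁷ mm⁴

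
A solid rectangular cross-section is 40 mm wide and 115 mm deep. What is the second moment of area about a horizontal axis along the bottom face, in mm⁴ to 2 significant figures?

I_base ≈ 2.0 × 10⁷ mm⁴

The section: 40 × 115, A = 4 600 mm², y = 57.5 mm, Ī = 5 069 583 mm⁴.
Transfer it to the bottom edge using Ī + A·d² with d = y − 0:
  the section: d = 57.5 mm → contributes +20 278 333 mm⁴
Total I = 20 278 333 mm⁴.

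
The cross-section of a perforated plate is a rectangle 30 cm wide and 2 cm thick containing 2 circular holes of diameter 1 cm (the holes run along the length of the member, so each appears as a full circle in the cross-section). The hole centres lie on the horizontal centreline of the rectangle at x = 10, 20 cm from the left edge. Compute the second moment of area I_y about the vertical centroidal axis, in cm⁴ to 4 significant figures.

Treat the section as a set of non-overlapping primitives; coordinates are from the bounding-box lower-left.
Plate: 30 × 2, A = 60 cm², x = 15 cm, Ī = 4 500 cm⁴.
Hole 1 (subtracted): ⌀1, A = 0.785398 cm², x = 10 cm, Ī = 0.0490874 cm⁴.
Hole 2 (subtracted): ⌀1, A = 0.785398 cm², x = 20 cm, Ī = 0.0490874 cm⁴.
By symmetry the centroid is at mid-width, x̄ = 15 cm.
Transfer each piece to the vertical centroidal axis using Ī + A·d² with d = x − 15:
  plate: d = 0 cm → contributes +4 500 cm⁴
  hole 1: d = -5 cm → contributes −19.684 cm⁴
  hole 2: d = 5 cm → contributes −19.684 cm⁴
Total I = 4460.63 cm⁴.

I_y ≈ 4461 cm⁴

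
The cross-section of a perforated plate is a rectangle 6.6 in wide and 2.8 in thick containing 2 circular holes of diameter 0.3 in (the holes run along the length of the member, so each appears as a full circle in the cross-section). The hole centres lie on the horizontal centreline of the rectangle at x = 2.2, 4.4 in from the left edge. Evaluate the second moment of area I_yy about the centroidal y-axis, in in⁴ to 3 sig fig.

I_yy ≈ 66.9 in⁴

Break the section into simple shapes (no overlaps), measuring from the bottom-left corner of the bounding box.
Plate: 6.6 × 2.8, A = 18.48 in², x = 3.3 in, Ī = 67.082 in⁴.
Hole 1 (subtracted): ⌀0.3, A = 0.070686 in², x = 2.2 in, Ī = 0.00039761 in⁴.
Hole 2 (subtracted): ⌀0.3, A = 0.070686 in², x = 4.4 in, Ī = 0.00039761 in⁴.
By symmetry the centroid is at mid-width, x̄ = 3.3 in.
Transfer each piece to the centroidal y-axis using Ī + A·d² with d = x − 3.3:
  plate: d = 0 in → contributes +67.082 in⁴
  hole 1: d = -1.1 in → contributes −0.085927 in⁴
  hole 2: d = 1.1 in → contributes −0.085927 in⁴
Total I = 66.911 in⁴.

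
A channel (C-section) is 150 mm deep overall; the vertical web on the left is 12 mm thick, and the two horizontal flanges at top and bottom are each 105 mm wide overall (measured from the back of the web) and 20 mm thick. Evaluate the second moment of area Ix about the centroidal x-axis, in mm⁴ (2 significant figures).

Ix ≈ 1.9 × 10⁷ mm⁴

Decompose the section into non-overlapping parts with the origin at the bottom-left of its bounding rectangle.
Web: 12 × 150, A = 1 800 mm², y = 75 mm, Ī = 3 375 000 mm⁴.
Top flange (beyond web): 93 × 20, A = 1 860 mm², y = 140 mm, Ī = 62 000 mm⁴.
Bottom flange (beyond web): 93 × 20, A = 1 860 mm², y = 10 mm, Ī = 62 000 mm⁴.
By symmetry the centroid is at mid-height, ȳ = 75 mm.
Transfer each piece to the centroidal x-axis using Ī + A·d² with d = y − 75:
  web: d = 0 mm → contributes +3 375 000 mm⁴
  top flange (beyond web): d = 65 mm → contributes +7 920 500 mm⁴
  bottom flange (beyond web): d = -65 mm → contributes +7 920 500 mm⁴
Total I = 19 216 000 mm⁴.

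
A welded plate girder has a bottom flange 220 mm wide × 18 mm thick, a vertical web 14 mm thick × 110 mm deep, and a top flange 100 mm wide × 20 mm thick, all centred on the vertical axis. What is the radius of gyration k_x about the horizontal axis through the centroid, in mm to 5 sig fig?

k_x ≈ 56.997 mm

Decompose the section into non-overlapping parts with the origin at the bottom-left of its bounding rectangle.
Bottom plate: 220 × 18, A = 3 960 mm², y = 9 mm, Ī = 106 920 mm⁴.
Web plate: 14 × 110, A = 1 540 mm², y = 73 mm, Ī = 1 552 833 mm⁴.
Top plate: 100 × 20, A = 2 000 mm², y = 138 mm, Ī = 66666.67 mm⁴.
Centroid: ȳ = ΣA·y / ΣA = 56.54133 mm.
Transfer each piece to the horizontal axis through the centroid using Ī + A·d² with d = y − 56.54133:
  bottom plate: d = -47.54133 mm → contributes +9 057 226 mm⁴
  web plate: d = 16.45867 mm → contributes +1 970 000 mm⁴
  top plate: d = 81.45867 mm → contributes +13 337 695 mm⁴
Total I = 24 364 922 mm⁴.
Radius of gyration: k = √(I/A) = √(24 364 922 / 7 500) = 56.99698 mm.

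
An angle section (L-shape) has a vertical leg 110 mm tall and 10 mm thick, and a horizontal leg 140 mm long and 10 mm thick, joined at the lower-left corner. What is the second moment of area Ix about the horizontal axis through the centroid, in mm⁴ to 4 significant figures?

Ix ≈ 2.610 × 10⁶ mm⁴

Decompose the section into non-overlapping parts with the origin at the bottom-left of its bounding rectangle.
Vertical leg: 10 × 110, A = 1 100 mm², y = 55 mm, Ī = 1 109 167 mm⁴.
Horizontal leg (remainder): 130 × 10, A = 1 300 mm², y = 5 mm, Ī = 10833.3 mm⁴.
Centroid: ȳ = ΣA·y / ΣA = 27.9167 mm.
Transfer each piece to the horizontal axis through the centroid using Ī + A·d² with d = y − 27.9167:
  vertical leg: d = 27.0833 mm → contributes +1 916 024 mm⁴
  horizontal leg (remainder): d = -22.9167 mm → contributes +693 559 mm⁴
Total I = 2 609 583 mm⁴.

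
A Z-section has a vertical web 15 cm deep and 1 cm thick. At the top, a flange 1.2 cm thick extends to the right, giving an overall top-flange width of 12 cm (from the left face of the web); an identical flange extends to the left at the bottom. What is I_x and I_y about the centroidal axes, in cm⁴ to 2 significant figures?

Treat the section as a set of non-overlapping primitives; coordinates are from the bounding-box lower-left.
Web: 1 × 15, A = 15 cm², y = 7.5 cm, Ī = 281.3 cm⁴.
Top flange (beyond web): 11 × 1.2, A = 13.2 cm², y = 14.4 cm, Ī = 1.584 cm⁴.
Bottom flange (beyond web): 11 × 1.2, A = 13.2 cm², y = 0.6 cm, Ī = 1.584 cm⁴.
Centroid: ȳ = ΣA·y / ΣA = 7.5 cm.
Transfer each piece to the centroidal x-axis using Ī + A·d² with d = y − 7.5:
  web: d = 0 cm → contributes +281.3 cm⁴
  top flange (beyond web): d = 6.9 cm → contributes +630 cm⁴
  bottom flange (beyond web): d = -6.9 cm → contributes +630 cm⁴
Total I = 1 541 cm⁴.
For the y-axis: x̄ = 11.5 cm.
Repeating about the centroidal y-axis gives I_y = 1 218 cm⁴.

I_x ≈ 1500 cm⁴, I_y ≈ 1200 cm⁴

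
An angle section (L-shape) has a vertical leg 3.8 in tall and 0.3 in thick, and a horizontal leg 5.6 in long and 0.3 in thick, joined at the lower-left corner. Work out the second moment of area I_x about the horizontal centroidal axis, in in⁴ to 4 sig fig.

I_x ≈ 3.417 in⁴

Decompose the section into non-overlapping parts with the origin at the bottom-left of its bounding rectangle.
Vertical leg: 0.3 × 3.8, A = 1.14 in², y = 1.9 in, Ī = 1.3718 in⁴.
Horizontal leg (remainder): 5.3 × 0.3, A = 1.59 in², y = 0.15 in, Ī = 0.011925 in⁴.
Centroid: ȳ = ΣA·y / ΣA = 0.880769 in.
Transfer each piece to the horizontal centroidal axis using Ī + A·d² with d = y − 0.880769:
  vertical leg: d = 1.01923 in → contributes +2.55607 in⁴
  horizontal leg (remainder): d = -0.730769 in → contributes +0.861023 in⁴
Total I = 3.41709 in⁴.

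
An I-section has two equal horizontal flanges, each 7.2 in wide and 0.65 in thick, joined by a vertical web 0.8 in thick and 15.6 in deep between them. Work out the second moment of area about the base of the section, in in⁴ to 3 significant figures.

Treat the section as a set of non-overlapping primitives; coordinates are from the bounding-box lower-left.
Bottom flange: 7.2 × 0.65, A = 4.68 in², y = 0.325 in, Ī = 0.16478 in⁴.
Web: 0.8 × 15.6, A = 12.48 in², y = 8.45 in, Ī = 253.09 in⁴.
Top flange: 7.2 × 0.65, A = 4.68 in², y = 16.575 in, Ī = 0.16478 in⁴.
Transfer each piece to the base of the section using Ī + A·d² with d = y − 0:
  bottom flange: d = 0.325 in → contributes +0.6591 in⁴
  web: d = 8.45 in → contributes +1144.2 in⁴
  top flange: d = 16.575 in → contributes +1285.9 in⁴
Total I = 2430.8 in⁴.

I_base ≈ 2430 in⁴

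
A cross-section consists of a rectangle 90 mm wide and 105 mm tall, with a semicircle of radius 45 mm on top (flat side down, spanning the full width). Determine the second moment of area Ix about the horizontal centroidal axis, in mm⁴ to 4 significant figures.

Ix ≈ 2.133 × 10⁷ mm⁴

Treat the section as a set of non-overlapping primitives; coordinates are from the bounding-box lower-left.
Rectangular body: 90 × 105, A = 9 450 mm², y = 52.5 mm, Ī = 8 682 188 mm⁴.
Semicircular cap: semicircle r = 45, A = 3180.86 mm², y = 124.099 mm, Ī = 450 072 mm⁴.
Centroid: ȳ = ΣA·y / ΣA = 70.5309 mm.
Transfer each piece to the horizontal centroidal axis using Ī + A·d² with d = y − 70.5309:
  rectangular body: d = -18.0309 mm → contributes +11 754 494 mm⁴
  semicircular cap: d = 53.5677 mm → contributes +9 577 565 mm⁴
Total I = 21 332 059 mm⁴.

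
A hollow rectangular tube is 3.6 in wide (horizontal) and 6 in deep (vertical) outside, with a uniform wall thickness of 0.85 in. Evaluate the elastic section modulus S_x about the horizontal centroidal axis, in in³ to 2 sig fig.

Split into non-overlapping primitives; take the origin at the lower-left of the bounding box.
Outer rectangle: 3.6 × 6, A = 21.6 in², y = 3 in, Ī = 64.8 in⁴.
Inner void (subtracted): 1.9 × 4.3, A = 8.17 in², y = 3 in, Ī = 12.59 in⁴.
By symmetry the centroid is at mid-height, ȳ = 3 in.
All pieces are centred on the horizontal centroidal axis, so I = ΣĪ (holes subtracted) = 52.21 in⁴.
Extreme fibre distance c = 3 in; S = I/c = 17.4 in³.

S_x ≈ 17 in³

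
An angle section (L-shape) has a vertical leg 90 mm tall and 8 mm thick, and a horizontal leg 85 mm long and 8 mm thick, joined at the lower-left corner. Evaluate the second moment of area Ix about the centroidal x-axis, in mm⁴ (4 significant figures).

Ix ≈ 1.047 × 10⁶ mm⁴

Break the section into simple shapes (no overlaps), measuring from the bottom-left corner of the bounding box.
Vertical leg: 8 × 90, A = 720 mm², y = 45 mm, Ī = 486 000 mm⁴.
Horizontal leg (remainder): 77 × 8, A = 616 mm², y = 4 mm, Ī = 3285.33 mm⁴.
Centroid: ȳ = ΣA·y / ΣA = 26.0958 mm.
Transfer each piece to the centroidal x-axis using Ī + A·d² with d = y − 26.0958:
  vertical leg: d = 18.9042 mm → contributes +743 305 mm⁴
  horizontal leg (remainder): d = -22.0958 mm → contributes +304 032 mm⁴
Total I = 1 047 337 mm⁴.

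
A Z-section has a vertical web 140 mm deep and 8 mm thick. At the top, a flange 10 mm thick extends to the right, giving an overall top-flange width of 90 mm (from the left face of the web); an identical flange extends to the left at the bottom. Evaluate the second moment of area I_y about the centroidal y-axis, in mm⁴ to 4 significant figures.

I_y ≈ 4.246 × 10⁶ mm⁴

Treat the section as a set of non-overlapping primitives; coordinates are from the bounding-box lower-left.
Web: 8 × 140, A = 1 120 mm², x = 86 mm, Ī = 5973.33 mm⁴.
Top flange (beyond web): 82 × 10, A = 820 mm², x = 131 mm, Ī = 459 473 mm⁴.
Bottom flange (beyond web): 82 × 10, A = 820 mm², x = 41 mm, Ī = 459 473 mm⁴.
Centroid: x̄ = ΣA·x / ΣA = 86 mm.
Transfer each piece to the centroidal y-axis using Ī + A·d² with d = x − 86:
  web: d = 0 mm → contributes +5973.33 mm⁴
  top flange (beyond web): d = 45 mm → contributes +2 119 973 mm⁴
  bottom flange (beyond web): d = -45 mm → contributes +2 119 973 mm⁴
Total I = 4 245 920 mm⁴.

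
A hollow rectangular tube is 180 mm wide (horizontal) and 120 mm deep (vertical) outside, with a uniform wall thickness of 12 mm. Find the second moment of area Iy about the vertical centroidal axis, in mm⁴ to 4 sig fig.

Split into non-overlapping primitives; take the origin at the lower-left of the bounding box.
Outer rectangle: 180 × 120, A = 21 600 mm², x = 90 mm, Ī = 58 320 000 mm⁴.
Inner void (subtracted): 156 × 96, A = 14 976 mm², x = 90 mm, Ī = 30 371 328 mm⁴.
By symmetry the centroid is at mid-width, x̄ = 90 mm.
All pieces are centred on the vertical centroidal axis, so I = ΣĪ (holes subtracted) = 27 948 672 mm⁴.

Iy ≈ 2.795 × 10⁷ mm⁴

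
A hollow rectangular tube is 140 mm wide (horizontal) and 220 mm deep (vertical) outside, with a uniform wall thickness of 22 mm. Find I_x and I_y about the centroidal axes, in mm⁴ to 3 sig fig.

Treat the section as a set of non-overlapping primitives; coordinates are from the bounding-box lower-left.
Outer rectangle: 140 × 220, A = 30 800 mm², y = 110 mm, Ī = 124 226 667 mm⁴.
Inner void (subtracted): 96 × 176, A = 16 896 mm², y = 110 mm, Ī = 43 614 208 mm⁴.
By symmetry the centroid is at mid-height, ȳ = 110 mm.
All pieces are centred on the centroidal x-axis, so I = ΣĪ (holes subtracted) = 80 612 459 mm⁴.
Repeating about the centroidal y-axis gives I_y = 37 330 539 mm⁴.

I_x ≈ 8.06 × 10⁷ mm⁴, I_y ≈ 3.73 × 10⁷ mm⁴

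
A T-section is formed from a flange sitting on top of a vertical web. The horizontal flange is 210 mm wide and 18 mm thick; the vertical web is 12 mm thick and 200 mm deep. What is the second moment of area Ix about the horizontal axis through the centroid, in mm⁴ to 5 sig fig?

Ix ≈ 2.5543 × 10⁷ mm⁴

Decompose the section into non-overlapping parts with the origin at the bottom-left of its bounding rectangle.
Flange: 210 × 18, A = 3 780 mm², y = 209 mm, Ī = 102 060 mm⁴.
Web: 12 × 200, A = 2 400 mm², y = 100 mm, Ī = 8 000 000 mm⁴.
Centroid: ȳ = ΣA·y / ΣA = 166.6699 mm.
Transfer each piece to the horizontal axis through the centroid using Ī + A·d² with d = y − 166.6699:
  flange: d = 42.3301 mm → contributes +6 875 204 mm⁴
  web: d = -66.6699 mm → contributes +18 667 702 mm⁴
Total I = 25 542 907 mm⁴.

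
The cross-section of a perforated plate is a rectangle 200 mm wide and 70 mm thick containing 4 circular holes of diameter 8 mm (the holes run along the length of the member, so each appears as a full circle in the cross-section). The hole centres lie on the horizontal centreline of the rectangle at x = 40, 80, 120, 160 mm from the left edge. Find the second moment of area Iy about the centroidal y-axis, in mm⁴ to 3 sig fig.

Decompose the section into non-overlapping parts with the origin at the bottom-left of its bounding rectangle.
Plate: 200 × 70, A = 14 000 mm², x = 100 mm, Ī = 46 666 667 mm⁴.
Hole 1 (subtracted): ⌀8, A = 50.265 mm², x = 40 mm, Ī = 201.06 mm⁴.
Hole 2 (subtracted): ⌀8, A = 50.265 mm², x = 80 mm, Ī = 201.06 mm⁴.
Hole 3 (subtracted): ⌀8, A = 50.265 mm², x = 120 mm, Ī = 201.06 mm⁴.
Hole 4 (subtracted): ⌀8, A = 50.265 mm², x = 160 mm, Ī = 201.06 mm⁴.
By symmetry the centroid is at mid-width, x̄ = 100 mm.
Transfer each piece to the centroidal y-axis using Ī + A·d² with d = x − 100:
  plate: d = 0 mm → contributes +46 666 667 mm⁴
  hole 1: d = -60 mm → contributes −181 157 mm⁴
  hole 2: d = -20 mm → contributes −20 307 mm⁴
  hole 3: d = 20 mm → contributes −20 307 mm⁴
  hole 4: d = 60 mm → contributes −181 157 mm⁴
Total I = 46 263 739 mm⁴.

Iy ≈ 4.63 × 10⁷ mm⁴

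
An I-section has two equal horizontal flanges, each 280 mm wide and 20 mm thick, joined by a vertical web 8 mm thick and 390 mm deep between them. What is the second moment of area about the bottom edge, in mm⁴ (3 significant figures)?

I_base ≈ 1.17 × 10⁹ mm⁴

Treat the section as a set of non-overlapping primitives; coordinates are from the bounding-box lower-left.
Bottom flange: 280 × 20, A = 5 600 mm², y = 10 mm, Ī = 186 667 mm⁴.
Web: 8 × 390, A = 3 120 mm², y = 215 mm, Ī = 39 546 000 mm⁴.
Top flange: 280 × 20, A = 5 600 mm², y = 420 mm, Ī = 186 667 mm⁴.
Transfer each piece to the base of the section using Ī + A·d² with d = y − 0:
  bottom flange: d = 10 mm → contributes +746 667 mm⁴
  web: d = 215 mm → contributes +183 768 000 mm⁴
  top flange: d = 420 mm → contributes +988 026 667 mm⁴
Total I = 1 172 541 333 mm⁴.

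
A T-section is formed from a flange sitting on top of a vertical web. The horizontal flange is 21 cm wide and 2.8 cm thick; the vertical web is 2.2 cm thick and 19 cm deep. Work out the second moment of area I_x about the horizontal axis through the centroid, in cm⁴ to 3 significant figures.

I_x ≈ 4200 cm⁴

Split into non-overlapping primitives; take the origin at the lower-left of the bounding box.
Flange: 21 × 2.8, A = 58.8 cm², y = 20.4 cm, Ī = 38.416 cm⁴.
Web: 2.2 × 19, A = 41.8 cm², y = 9.5 cm, Ī = 1257.5 cm⁴.
Centroid: ȳ = ΣA·y / ΣA = 15.871 cm.
Transfer each piece to the horizontal axis through the centroid using Ī + A·d² with d = y − 15.871:
  flange: d = 4.529 cm → contributes +1244.5 cm⁴
  web: d = -6.371 cm → contributes +2954.1 cm⁴
Total I = 4198.6 cm⁴.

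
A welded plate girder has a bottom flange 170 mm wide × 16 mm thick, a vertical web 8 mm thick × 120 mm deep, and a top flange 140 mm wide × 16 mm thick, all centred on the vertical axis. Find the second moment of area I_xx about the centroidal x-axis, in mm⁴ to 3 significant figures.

I_xx ≈ 2.40 × 10⁷ mm⁴

Break the section into simple shapes (no overlaps), measuring from the bottom-left corner of the bounding box.
Bottom plate: 170 × 16, A = 2 720 mm², y = 8 mm, Ī = 58 027 mm⁴.
Web plate: 8 × 120, A = 960 mm², y = 76 mm, Ī = 1 152 000 mm⁴.
Top plate: 140 × 16, A = 2 240 mm², y = 144 mm, Ī = 47 787 mm⁴.
Centroid: ȳ = ΣA·y / ΣA = 70.486 mm.
Transfer each piece to the centroidal x-axis using Ī + A·d² with d = y − 70.486:
  bottom plate: d = -62.486 mm → contributes +10 678 433 mm⁴
  web plate: d = 5.5135 mm → contributes +1 181 183 mm⁴
  top plate: d = 73.514 mm → contributes +12 153 277 mm⁴
Total I = 24 012 892 mm⁴.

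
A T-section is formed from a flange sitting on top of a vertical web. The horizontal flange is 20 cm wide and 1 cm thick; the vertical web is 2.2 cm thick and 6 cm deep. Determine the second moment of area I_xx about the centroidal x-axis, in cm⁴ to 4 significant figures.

I_xx ≈ 138.7 cm⁴

Decompose the section into non-overlapping parts with the origin at the bottom-left of its bounding rectangle.
Flange: 20 × 1, A = 20 cm², y = 6.5 cm, Ī = 1.66667 cm⁴.
Web: 2.2 × 6, A = 13.2 cm², y = 3 cm, Ī = 39.6 cm⁴.
Centroid: ȳ = ΣA·y / ΣA = 5.10843 cm.
Transfer each piece to the centroidal x-axis using Ī + A·d² with d = y − 5.10843:
  flange: d = 1.39157 cm → contributes +40.3958 cm⁴
  web: d = -2.10843 cm → contributes +98.2805 cm⁴
Total I = 138.676 cm⁴.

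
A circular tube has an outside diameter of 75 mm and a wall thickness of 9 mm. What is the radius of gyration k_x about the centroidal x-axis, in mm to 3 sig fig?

Treat the section as a set of non-overlapping primitives; coordinates are from the bounding-box lower-left.
Outer circle: ⌀75, A = 4417.9 mm², y = 37.5 mm, Ī = 1 553 156 mm⁴.
Bore (subtracted): ⌀57, A = 2551.8 mm², y = 37.5 mm, Ī = 518 166 mm⁴.
By symmetry the centroid is at mid-height, ȳ = 37.5 mm.
All pieces are centred on the centroidal x-axis, so I = ΣĪ (holes subtracted) = 1 034 989 mm⁴.
Radius of gyration: k = √(I/A) = √(1 034 989 / 1866.1) = 23.55 mm.

k_x ≈ 23.6 mm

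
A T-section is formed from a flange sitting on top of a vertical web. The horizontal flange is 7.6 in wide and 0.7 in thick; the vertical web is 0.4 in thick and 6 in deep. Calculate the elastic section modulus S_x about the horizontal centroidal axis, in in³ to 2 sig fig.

S_x ≈ 4.9 in³

Decompose the section into non-overlapping parts with the origin at the bottom-left of its bounding rectangle.
Flange: 7.6 × 0.7, A = 5.32 in², y = 6.35 in, Ī = 0.2172 in⁴.
Web: 0.4 × 6, A = 2.4 in², y = 3 in, Ī = 7.2 in⁴.
Centroid: ȳ = ΣA·y / ΣA = 5.309 in.
Transfer each piece to the horizontal centroidal axis using Ī + A·d² with d = y − 5.309:
  flange: d = 1.041 in → contributes +5.987 in⁴
  web: d = -2.309 in → contributes +19.99 in⁴
Total I = 25.98 in⁴.
Extreme fibre distance c = 5.309 in; S = I/c = 4.894 in³.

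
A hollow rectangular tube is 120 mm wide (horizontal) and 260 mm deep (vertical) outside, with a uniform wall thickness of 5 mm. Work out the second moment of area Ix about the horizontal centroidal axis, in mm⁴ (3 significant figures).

Ix ≈ 3.25 × 10⁷ mm⁴

Break the section into simple shapes (no overlaps), measuring from the bottom-left corner of the bounding box.
Outer rectangle: 120 × 260, A = 31 200 mm², y = 130 mm, Ī = 175 760 000 mm⁴.
Inner void (subtracted): 110 × 250, A = 27 500 mm², y = 130 mm, Ī = 143 229 167 mm⁴.
By symmetry the centroid is at mid-height, ȳ = 130 mm.
All pieces are centred on the horizontal centroidal axis, so I = ΣĪ (holes subtracted) = 32 530 833 mm⁴.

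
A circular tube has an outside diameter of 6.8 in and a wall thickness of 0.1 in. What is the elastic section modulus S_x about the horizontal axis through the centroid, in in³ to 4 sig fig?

S_x ≈ 3.475 in³

Split into non-overlapping primitives; take the origin at the lower-left of the bounding box.
Outer circle: ⌀6.8, A = 36.3168 in², y = 3.4 in, Ī = 104.956 in⁴.
Bore (subtracted): ⌀6.6, A = 34.2119 in², y = 3.4 in, Ī = 93.142 in⁴.
By symmetry the centroid is at mid-height, ȳ = 3.4 in.
All pieces are centred on the horizontal axis through the centroid, so I = ΣĪ (holes subtracted) = 11.8136 in⁴.
Extreme fibre distance c = 3.4 in; S = I/c = 3.47458 in³.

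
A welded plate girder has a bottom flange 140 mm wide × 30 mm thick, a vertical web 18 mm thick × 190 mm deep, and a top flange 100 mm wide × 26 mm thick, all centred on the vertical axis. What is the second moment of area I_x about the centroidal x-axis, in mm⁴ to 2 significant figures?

I_x ≈ 8.9 × 10⁷ mm⁴

Decompose the section into non-overlapping parts with the origin at the bottom-left of its bounding rectangle.
Bottom plate: 140 × 30, A = 4 200 mm², y = 15 mm, Ī = 315 000 mm⁴.
Web plate: 18 × 190, A = 3 420 mm², y = 125 mm, Ī = 10 288 500 mm⁴.
Top plate: 100 × 26, A = 2 600 mm², y = 233 mm, Ī = 146 467 mm⁴.
Centroid: ȳ = ΣA·y / ΣA = 107.3 mm.
Transfer each piece to the centroidal x-axis using Ī + A·d² with d = y − 107.3:
  bottom plate: d = -92.27 mm → contributes +36 072 808 mm⁴
  web plate: d = 17.73 mm → contributes +11 363 580 mm⁴
  top plate: d = 125.7 mm → contributes +41 247 314 mm⁴
Total I = 88 683 701 mm⁴.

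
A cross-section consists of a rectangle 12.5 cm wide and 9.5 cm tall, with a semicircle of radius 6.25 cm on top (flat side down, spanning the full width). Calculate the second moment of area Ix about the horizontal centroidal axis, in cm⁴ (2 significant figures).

Ix ≈ 3300 cm⁴

Treat the section as a set of non-overlapping primitives; coordinates are from the bounding-box lower-left.
Rectangular body: 12.5 × 9.5, A = 118.8 cm², y = 4.75 cm, Ī = 893.1 cm⁴.
Semicircular cap: semicircle r = 6.25, A = 61.36 cm², y = 12.15 cm, Ī = 167.5 cm⁴.
Centroid: ȳ = ΣA·y / ΣA = 7.272 cm.
Transfer each piece to the horizontal centroidal axis using Ī + A·d² with d = y − 7.272:
  rectangular body: d = -2.522 cm → contributes +1 648 cm⁴
  semicircular cap: d = 4.881 cm → contributes +1 629 cm⁴
Total I = 3 277 cm⁴.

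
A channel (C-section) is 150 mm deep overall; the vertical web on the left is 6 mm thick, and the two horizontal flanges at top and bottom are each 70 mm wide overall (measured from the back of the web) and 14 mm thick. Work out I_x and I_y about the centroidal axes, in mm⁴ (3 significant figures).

I_x ≈ 1.00 × 10⁷ mm⁴, I_y ≈ 1.35 × 10⁶ mm⁴

Split into non-overlapping primitives; take the origin at the lower-left of the bounding box.
Web: 6 × 150, A = 900 mm², y = 75 mm, Ī = 1 687 500 mm⁴.
Top flange (beyond web): 64 × 14, A = 896 mm², y = 143 mm, Ī = 14 635 mm⁴.
Bottom flange (beyond web): 64 × 14, A = 896 mm², y = 7 mm, Ī = 14 635 mm⁴.
By symmetry the centroid is at mid-height, ȳ = 75 mm.
Transfer each piece to the centroidal x-axis using Ī + A·d² with d = y − 75:
  web: d = 0 mm → contributes +1 687 500 mm⁴
  top flange (beyond web): d = 68 mm → contributes +4 157 739 mm⁴
  bottom flange (beyond web): d = -68 mm → contributes +4 157 739 mm⁴
Total I = 10 002 977 mm⁴.
For the y-axis: x̄ = 26.299 mm.
Repeating about the centroidal y-axis gives I_y = 1 348 277 mm⁴.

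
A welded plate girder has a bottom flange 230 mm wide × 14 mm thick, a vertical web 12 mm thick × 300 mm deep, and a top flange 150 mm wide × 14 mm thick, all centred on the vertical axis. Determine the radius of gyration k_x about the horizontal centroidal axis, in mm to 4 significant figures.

k_x ≈ 131.7 mm

Break the section into simple shapes (no overlaps), measuring from the bottom-left corner of the bounding box.
Bottom plate: 230 × 14, A = 3 220 mm², y = 7 mm, Ī = 52593.3 mm⁴.
Web plate: 12 × 300, A = 3 600 mm², y = 164 mm, Ī = 27 000 000 mm⁴.
Top plate: 150 × 14, A = 2 100 mm², y = 321 mm, Ī = 34 300 mm⁴.
Centroid: ȳ = ΣA·y / ΣA = 144.287 mm.
Transfer each piece to the horizontal centroidal axis using Ī + A·d² with d = y − 144.287:
  bottom plate: d = -137.287 mm → contributes +60 742 249 mm⁴
  web plate: d = 19.713 mm → contributes +28 398 969 mm⁴
  top plate: d = 176.713 mm → contributes +65 612 021 mm⁴
Total I = 154 753 239 mm⁴.
Radius of gyration: k = √(I/A) = √(154 753 239 / 8 920) = 131.716 mm.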